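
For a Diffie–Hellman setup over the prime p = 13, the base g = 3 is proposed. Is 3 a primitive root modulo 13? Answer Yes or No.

No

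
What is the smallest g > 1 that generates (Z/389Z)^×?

2

φ(389) = 389 − 1 = 388 = 2^2 · 97.
Test candidates g = 2, 3, … against the prime factors q ∈ {2, 97} of φ(389): g is a generator iff g^(388/q) ≢ 1 for every such q.
g = 2: 2^194 ≡ 388; 2^4 ≡ 16 — none is 1, so 2 is a primitive root.
So 2 is the smallest generator of (Z/389Z)^×.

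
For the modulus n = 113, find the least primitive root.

φ(113) = 113 − 1 = 112 = 2^4 · 7.
Test candidates g = 2, 3, … against the prime factors q ∈ {2, 7} of φ(113): g is a generator iff g^(112/q) ≢ 1 for every such q.
g = 2: 2^56 ≡ 1 — hits 1, so not a primitive root.
g = 3: 3^56 ≡ 112; 3^16 ≡ 49 — none is 1, so 3 is a primitive root.
Hence the least primitive root of 113 is 3.

3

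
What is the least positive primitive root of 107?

2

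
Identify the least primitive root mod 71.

7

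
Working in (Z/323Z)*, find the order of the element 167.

Since 167 ∈ (Z/323Z)^×, its order divides φ(323) = φ(17·19) = (17−1)·(19−1) = 16·18 = 288 = 2^5 · 3^2.
Divisors of 288: 1, 2, 3, 4, 6, 8, 9, 12, 16, 18, 24, 32, 36, 48, 72, 96, 144, 288.
Evaluate successive powers at the divisors of 288:
167^1 ≡ 167 (mod 323)
167^2 ≡ 111 (mod 323)
167^3 ≡ 126 (mod 323)
167^4 ≡ 47 (mod 323)
167^6 ≡ 49 (mod 323)
167^8 ≡ 271 (mod 323)
167^9 ≡ 37 (mod 323)
167^12 ≡ 140 (mod 323)
167^16 ≡ 120 (mod 323)
167^18 ≡ 77 (mod 323)
167^24 ≡ 220 (mod 323)
167^32 ≡ 188 (mod 323)
167^36 ≡ 115 (mod 323)
167^48 ≡ 273 (mod 323)
167^72 ≡ 305 (mod 323)
167^96 ≡ 239 (mod 323)
167^144 ≡ 1 (mod 323) ✓
So ord_323(167) = 144.

144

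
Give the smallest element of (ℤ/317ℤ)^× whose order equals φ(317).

φ(317) = 317 − 1 = 316 = 2^2 · 79.
g is a primitive root iff g^(316/q) ≢ 1 (mod 317) for each prime q ∈ {2, 79}.
g = 2: 2^158 ≡ 316; 2^4 ≡ 16 — none is 1, so 2 is a primitive root.
So 2 is the smallest generator of (Z/317Z)^×.

2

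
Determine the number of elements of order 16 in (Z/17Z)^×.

8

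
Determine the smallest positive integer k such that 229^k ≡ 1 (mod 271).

135

ord(229) | φ(271) = 271 − 1 = 270 = 2 · 3^3 · 5.
Divisors of 270: 1, 2, 3, 5, 6, 9, 10, 15, 18, 27, 30, 45, 54, 90, 135, 270.
Compute 229^d (mod 271) for the divisors d until we hit 1:
229^1 ≡ 229 (mod 271)
229^2 ≡ 138 (mod 271)
229^3 ≡ 166 (mod 271)
229^5 ≡ 144 (mod 271)
229^6 ≡ 185 (mod 271)
229^9 ≡ 87 (mod 271)
229^10 ≡ 140 (mod 271)
229^15 ≡ 106 (mod 271)
229^18 ≡ 252 (mod 271)
229^27 ≡ 244 (mod 271)
229^30 ≡ 125 (mod 271)
229^45 ≡ 242 (mod 271)
229^54 ≡ 187 (mod 271)
229^90 ≡ 28 (mod 271)
229^135 ≡ 1 (mod 271) ✓
The smallest such exponent is 135, so the order of 229 is 135.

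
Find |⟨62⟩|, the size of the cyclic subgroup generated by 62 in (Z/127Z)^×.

By Lagrange's theorem, ord_127(62) divides φ(127) = 127 − 1 = 126 = 2 · 3^2 · 7.
Divisors of 126: 1, 2, 3, 6, 7, 9, 14, 18, 21, 42, 63, 126.
Compute 62^d (mod 127) for the divisors d until we hit 1:
62^1 ≡ 62 (mod 127)
62^2 ≡ 34 (mod 127)
62^3 ≡ 76 (mod 127)
62^6 ≡ 61 (mod 127)
62^7 ≡ 99 (mod 127)
62^9 ≡ 64 (mod 127)
62^14 ≡ 22 (mod 127)
62^18 ≡ 32 (mod 127)
62^21 ≡ 19 (mod 127)
62^42 ≡ 107 (mod 127)
62^63 ≡ 1 (mod 127) ✓
So ord_127(62) = 63.

63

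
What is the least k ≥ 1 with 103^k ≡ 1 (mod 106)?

The order of 103 must divide φ(106) = φ(2)·φ(53) = 1·52 = 52 = 2^2 · 13.
Divisors of 52: 1, 2, 4, 13, 26, 52.
Check 103^d mod 106 for each divisor in increasing order:
103^1 ≡ 103 (mod 106)
103^2 ≡ 9 (mod 106)
103^4 ≡ 81 (mod 106)
103^13 ≡ 23 (mod 106)
103^26 ≡ 105 (mod 106)
103^52 ≡ 1 (mod 106) ✓
Therefore the multiplicative order of 103 modulo 106 is 52.

52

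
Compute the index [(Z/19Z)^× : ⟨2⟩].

By Lagrange's theorem, ord_19(2) divides φ(19) = 19 − 1 = 18 = 2 · 3^2.
Divisors of 18: 1, 2, 3, 6, 9, 18.
Compute 2^d (mod 19) for the divisors d until we hit 1:
2^1 ≡ 2
2^2 ≡ 4
2^3 ≡ 8
2^6 ≡ 7
2^9 ≡ 18
2^18 ≡ 1
Thus |⟨2⟩| = ord(2) = 18.
The index is φ(19) / ord(2) = 18 / 18 = 1.

1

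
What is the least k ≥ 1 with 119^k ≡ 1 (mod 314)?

The order of 119 must divide φ(314) = φ(2)·φ(157) = 1·156 = 156 = 2^2 · 3 · 13.
Divisors of 156: 1, 2, 3, 4, 6, 12, 13, 26, 39, 52, 78, 156.
Evaluate successive powers at the divisors of 156:
119^1 ≡ 119 (mod 314)
119^2 ≡ 31 (mod 314)
119^3 ≡ 235 (mod 314)
119^4 ≡ 19 (mod 314)
119^6 ≡ 275 (mod 314)
119^12 ≡ 265 (mod 314)
119^13 ≡ 135 (mod 314)
119^26 ≡ 13 (mod 314)
119^39 ≡ 185 (mod 314)
119^52 ≡ 169 (mod 314)
119^78 ≡ 313 (mod 314)
119^156 ≡ 1 (mod 314) ✓
The smallest such exponent is 156, so the order of 119 is 156.

156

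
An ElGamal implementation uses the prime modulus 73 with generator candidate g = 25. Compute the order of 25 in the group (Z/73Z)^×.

Since 25 ∈ (Z/73Z)^×, its order divides φ(73) = 73 − 1 = 72 = 2^3 · 3^2.
Divisors of 72: 1, 2, 3, 4, 6, 8, 9, 12, 18, 24, 36, 72.
Test each divisor d:
25^1 ≡ 25 (mod 73)
25^2 ≡ 41 (mod 73)
25^3 ≡ 3 (mod 73)
25^4 ≡ 2 (mod 73)
25^6 ≡ 9 (mod 73)
25^8 ≡ 4 (mod 73)
25^9 ≡ 27 (mod 73)
25^12 ≡ 8 (mod 73)
25^18 ≡ 72 (mod 73)
25^24 ≡ 64 (mod 73)
25^36 ≡ 1 (mod 73) ✓
The smallest such exponent is 36, so the order of 25 is 36.

36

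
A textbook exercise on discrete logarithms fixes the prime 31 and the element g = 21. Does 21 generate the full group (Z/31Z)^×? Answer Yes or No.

Yes

φ(31) = 31 − 1 = 30 = 2 · 3 · 5.
21 is a primitive root mod 31 iff 21^(φ(31)/q) ≢ 1 for every prime q | φ(31), i.e. q ∈ {2, 3, 5}.
21^15 ≡ 30 (mod 31)  [q = 2: ≢ 1 ✓]
21^10 ≡ 5 (mod 31)  [q = 3: ≢ 1 ✓]
21^6 ≡ 2 (mod 31)  [q = 5: ≢ 1 ✓]
None equal 1, so ord_31(21) = 30: 21 is a primitive root.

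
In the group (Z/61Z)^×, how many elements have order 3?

φ(61) = 61 − 1 = 60 = 2^2 · 3 · 5.
(Z/61Z)^× is cyclic (|G| = 60); a cyclic group of order m has exactly φ(d) elements of each order d | m, and none otherwise.
3 | 60, and φ(3) = 3 − 1 = 2.

2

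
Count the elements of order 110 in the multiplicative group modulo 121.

40

φ(121) = φ(11^2) = 11·(11−1) = 110 = 2 · 5 · 11.
In a cyclic group of order 110, there are φ(d) elements of order d for each divisor d of 110, and zero for non-divisors.
110 = 2 · 5 · 11 divides 110, and φ(110) = 40.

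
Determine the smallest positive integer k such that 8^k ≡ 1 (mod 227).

ord(8) | φ(227) = 227 − 1 = 226 = 2 · 113.
Divisors of 226: 1, 2, 113, 226.
Evaluate successive powers at the divisors of 226:
8^1 ≡ 8 (mod 227)
8^2 ≡ 64 (mod 227)
8^113 ≡ 226 (mod 227)
8^226 ≡ 1 (mod 227) ✓
Therefore the multiplicative order of 8 modulo 227 is 226.

226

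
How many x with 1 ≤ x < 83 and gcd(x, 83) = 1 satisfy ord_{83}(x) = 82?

40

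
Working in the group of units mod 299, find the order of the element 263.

66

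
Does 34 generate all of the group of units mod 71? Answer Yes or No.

φ(71) = 71 − 1 = 70 = 2 · 5 · 7.
34 is a primitive root mod 71 iff 34^(φ(71)/q) ≢ 1 for every prime q | φ(71), i.e. q ∈ {2, 5, 7}.
34^35 ≡ 70 (mod 71)  [q = 2: ≢ 1 ✓]
34^14 ≡ 1 (mod 71)  [q = 5: ≡ 1 ✗]
34^10 ≡ 30 (mod 71)  [q = 7: ≢ 1 ✓]
The check at q = 5 fails, so 34 generates a proper subgroup.

No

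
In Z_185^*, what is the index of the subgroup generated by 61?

The order of 61 must divide φ(185) = φ(5·37) = (5−1)·(37−1) = 4·36 = 144 = 2^4 · 3^2.
Divisors of 144: 1, 2, 3, 4, 6, 8, 9, 12, 16, 18, 24, 36, 48, 72, 144.
Check 61^d mod 185 for each divisor in increasing order:
61^1 ≡ 61
61^2 ≡ 21
61^3 ≡ 171
61^4 ≡ 71
61^6 ≡ 11
61^8 ≡ 46
61^9 ≡ 31
61^12 ≡ 121
61^16 ≡ 81
61^18 ≡ 36
61^24 ≡ 26
61^36 ≡ 1
The order of 61 is 36, so the subgroup it generates has 36 elements.
Index = |(Z/185Z)^×| / |⟨61⟩| = 144 / 36 = 4.

4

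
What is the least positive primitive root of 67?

φ(67) = 67 − 1 = 66 = 2 · 3 · 11.
Test candidates g = 2, 3, … against the prime factors q ∈ {2, 3, 11} of φ(67): g is a generator iff g^(66/q) ≢ 1 for every such q.
g = 2: 2^33 ≡ 66; 2^22 ≡ 37; 2^6 ≡ 64 — none is 1, so 2 is a primitive root.
So 2 is the smallest generator of (Z/67Z)^×.

2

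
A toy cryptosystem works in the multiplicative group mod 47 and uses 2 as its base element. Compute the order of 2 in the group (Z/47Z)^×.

23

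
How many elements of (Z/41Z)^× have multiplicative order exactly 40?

φ(41) = 41 − 1 = 40 = 2^3 · 5.
(Z/41Z)^× is cyclic (|G| = 40); a cyclic group of order m has exactly φ(d) elements of each order d | m, and none otherwise.
40 = 2^3 · 5 divides 40, and φ(40) = 16.

16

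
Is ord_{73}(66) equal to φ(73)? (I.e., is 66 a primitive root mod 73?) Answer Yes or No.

No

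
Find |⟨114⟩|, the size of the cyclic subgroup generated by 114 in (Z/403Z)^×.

By Lagrange's theorem, ord_403(114) divides φ(403) = φ(13·31) = (13−1)·(31−1) = 12·30 = 360 = 2^3 · 3^2 · 5.
Divisors of 360: 1, 2, 3, 4, 5, 6, 8, 9, 10, 12, 15, 18, 20, 24, 30, 36, 40, 45, 60, 72, 90, 120, 180, 360.
Check 114^d mod 403 for each divisor in increasing order:
114^1 ≡ 114
114^2 ≡ 100
114^3 ≡ 116
114^4 ≡ 328
114^5 ≡ 316
114^6 ≡ 157
114^8 ≡ 386
114^9 ≡ 77
114^10 ≡ 315
114^12 ≡ 66
114^15 ≡ 402
114^18 ≡ 287
114^20 ≡ 87
114^24 ≡ 326
114^30 ≡ 1
So ord_403(114) = 30.

30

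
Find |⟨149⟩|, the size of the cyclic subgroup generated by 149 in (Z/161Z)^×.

66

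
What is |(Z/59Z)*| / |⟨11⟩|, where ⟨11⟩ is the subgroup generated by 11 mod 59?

By Lagrange's theorem, ord_59(11) divides φ(59) = 59 − 1 = 58 = 2 · 29.
Divisors of 58: 1, 2, 29, 58.
Check 11^d mod 59 for each divisor in increasing order:
11^1 ≡ 11 (mod 59)
11^2 ≡ 3 (mod 59)
11^29 ≡ 58 (mod 59)
11^58 ≡ 1 (mod 59) ✓
Thus |⟨11⟩| = ord(11) = 58.
Index = |(Z/59Z)^×| / |⟨11⟩| = 58 / 58 = 1.

1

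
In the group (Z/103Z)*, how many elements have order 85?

0

φ(103) = 103 − 1 = 102 = 2 · 3 · 17.
In a cyclic group of order 102, there are φ(d) elements of order d for each divisor d of 102, and zero for non-divisors.
Here 102 is not a multiple of 85, so there are no elements of order 85.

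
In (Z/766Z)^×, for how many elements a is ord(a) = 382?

190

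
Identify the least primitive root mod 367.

φ(367) = 367 − 1 = 366 = 2 · 3 · 61.
g is a primitive root iff g^(366/q) ≢ 1 (mod 367) for each prime q ∈ {2, 3, 61}.
g = 2: 2^183 ≡ 1 — hits 1, so not a primitive root.
g = 3: 3^183 ≡ 366; 3^122 ≡ 1 — hits 1, so not a primitive root.
g = 4: 4^183 ≡ 1 — hits 1, so not a primitive root.
g = 5: 5^183 ≡ 366; 5^122 ≡ 1 — hits 1, so not a primitive root.
g = 6: 6^183 ≡ 366; 6^122 ≡ 283; 6^6 ≡ 47 — none is 1, so 6 is a primitive root.
The smallest primitive root modulo 367 is 6.

6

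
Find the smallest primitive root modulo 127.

3

φ(127) = 127 − 1 = 126 = 2 · 3^2 · 7.
g is a primitive root iff g^(126/q) ≢ 1 (mod 127) for each prime q ∈ {2, 3, 7}.
g = 2: 2^63 ≡ 1 — hits 1, so not a primitive root.
g = 3: 3^63 ≡ 126; 3^42 ≡ 107; 3^18 ≡ 4 — none is 1, so 3 is a primitive root.
The smallest primitive root modulo 127 is 3.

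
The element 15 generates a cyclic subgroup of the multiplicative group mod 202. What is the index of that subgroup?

1

Since 15 ∈ (Z/202Z)^×, its order divides φ(202) = φ(2)·φ(101) = 1·100 = 100 = 2^2 · 5^2.
Divisors of 100: 1, 2, 4, 5, 10, 20, 25, 50, 100.
Test each divisor d:
15^1 ≡ 15 (mod 202)
15^2 ≡ 23 (mod 202)
15^4 ≡ 125 (mod 202)
15^5 ≡ 57 (mod 202)
15^10 ≡ 17 (mod 202)
15^20 ≡ 87 (mod 202)
15^25 ≡ 111 (mod 202)
15^50 ≡ 201 (mod 202)
15^100 ≡ 1 (mod 202) ✓
The order of 15 is 100, so the subgroup it generates has 100 elements.
Index = |(Z/202Z)^×| / |⟨15⟩| = 100 / 100 = 1.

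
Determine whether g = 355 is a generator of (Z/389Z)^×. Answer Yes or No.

Yes

φ(389) = 389 − 1 = 388 = 2^2 · 97.
An element g generates (Z/389Z)^× iff g^(388/q) ≢ 1 (mod 389) for each prime q ∈ {2, 97}.
355^194 ≡ 388 (mod 389)  [q = 2: ≢ 1 ✓]
355^4 ≡ 121 (mod 389)  [q = 97: ≢ 1 ✓]
All checks pass, so 355 has order 388 and is a primitive root modulo 389.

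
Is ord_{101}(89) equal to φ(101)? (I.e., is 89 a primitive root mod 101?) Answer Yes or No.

Yes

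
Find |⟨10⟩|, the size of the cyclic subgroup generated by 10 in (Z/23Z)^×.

By Lagrange's theorem, ord_23(10) divides φ(23) = 23 − 1 = 22 = 2 · 11.
Divisors of 22: 1, 2, 11, 22.
Compute 10^d (mod 23) for the divisors d until we hit 1:
10^1 ≡ 10 (mod 23)
10^2 ≡ 8 (mod 23)
10^11 ≡ 22 (mod 23)
10^22 ≡ 1 (mod 23) ✓
So ord_23(10) = 22.

22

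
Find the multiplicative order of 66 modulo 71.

Since 66 ∈ (Z/71Z)^×, its order divides φ(71) = 71 − 1 = 70 = 2 · 5 · 7.
Divisors of 70: 1, 2, 5, 7, 10, 14, 35, 70.
Test each divisor d:
66^1 ≡ 66
66^2 ≡ 25
66^5 ≡ 70
66^7 ≡ 46
66^10 ≡ 1
Hence ord(66) = 10.

10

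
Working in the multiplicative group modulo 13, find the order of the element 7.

12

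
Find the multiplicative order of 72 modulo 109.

108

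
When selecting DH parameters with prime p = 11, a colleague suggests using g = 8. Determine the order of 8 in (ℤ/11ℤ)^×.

10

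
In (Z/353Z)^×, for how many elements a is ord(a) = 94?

0

φ(353) = 353 − 1 = 352 = 2^5 · 11.
Since (Z/353Z)^× is cyclic of order 352, the number of elements of order d is φ(d) when d | 352 and 0 otherwise.
94 does not divide 352, so no element of (Z/353Z)^× has order 94.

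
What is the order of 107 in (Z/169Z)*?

39

By Lagrange's theorem, ord_169(107) divides φ(169) = φ(13^2) = 13·(13−1) = 156 = 2^2 · 3 · 13.
Divisors of 156: 1, 2, 3, 4, 6, 12, 13, 26, 39, 52, 78, 156.
Test each divisor d:
107^1 ≡ 107 (mod 169)
107^2 ≡ 126 (mod 169)
107^3 ≡ 131 (mod 169)
107^4 ≡ 159 (mod 169)
107^6 ≡ 92 (mod 169)
107^12 ≡ 14 (mod 169)
107^13 ≡ 146 (mod 169)
107^26 ≡ 22 (mod 169)
107^39 ≡ 1 (mod 169) ✓
Therefore the multiplicative order of 107 modulo 169 is 39.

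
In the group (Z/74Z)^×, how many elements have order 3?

2

φ(74) = φ(2)·φ(37) = 1·36 = 36 = 2^2 · 3^2.
(Z/74Z)^× is cyclic (|G| = 36); a cyclic group of order m has exactly φ(d) elements of each order d | m, and none otherwise.
3 | 36, and φ(3) = 3 − 1 = 2.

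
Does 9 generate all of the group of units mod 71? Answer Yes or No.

No

φ(71) = 71 − 1 = 70 = 2 · 5 · 7.
Test 9^(70/q) mod 71 for each prime factor q of 70:
9^35 ≡ 1 (mod 71)  [q = 2: ≡ 1 ✗]
9^14 ≡ 5 (mod 71)  [q = 5: ≢ 1 ✓]
9^10 ≡ 32 (mod 71)  [q = 7: ≢ 1 ✓]
The check at q = 2 fails, so 9 generates a proper subgroup.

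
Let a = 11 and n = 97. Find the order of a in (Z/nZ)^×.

48

Since 11 ∈ (Z/97Z)^×, its order divides φ(97) = 97 − 1 = 96 = 2^5 · 3.
Divisors of 96: 1, 2, 3, 4, 6, 8, 12, 16, 24, 32, 48, 96.
Test each divisor d:
11^1 ≡ 11 (mod 97)
11^2 ≡ 24 (mod 97)
11^3 ≡ 70 (mod 97)
11^4 ≡ 91 (mod 97)
11^6 ≡ 50 (mod 97)
11^8 ≡ 36 (mod 97)
11^12 ≡ 75 (mod 97)
11^16 ≡ 35 (mod 97)
11^24 ≡ 96 (mod 97)
11^32 ≡ 61 (mod 97)
11^48 ≡ 1 (mod 97) ✓
So ord_97(11) = 48.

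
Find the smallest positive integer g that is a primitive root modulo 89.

φ(89) = 89 − 1 = 88 = 2^3 · 11.
g is a primitive root iff g^(88/q) ≢ 1 (mod 89) for each prime q ∈ {2, 11}.
g = 2: 2^44 ≡ 1 — hits 1, so not a primitive root.
g = 3: 3^44 ≡ 88; 3^8 ≡ 64 — none is 1, so 3 is a primitive root.
Hence the least primitive root of 89 is 3.

3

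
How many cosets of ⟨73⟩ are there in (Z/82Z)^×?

10

Since 73 ∈ (Z/82Z)^×, its order divides φ(82) = φ(2)·φ(41) = 1·40 = 40 = 2^3 · 5.
Divisors of 40: 1, 2, 4, 5, 8, 10, 20, 40.
Compute 73^d (mod 82) for the divisors d until we hit 1:
73^1 ≡ 73
73^2 ≡ 81
73^4 ≡ 1
So ord_82(73) = 4, hence |⟨73⟩| = 4.
The index is φ(82) / ord(73) = 40 / 4 = 10.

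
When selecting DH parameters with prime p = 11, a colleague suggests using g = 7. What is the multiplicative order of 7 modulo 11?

10

By Lagrange's theorem, ord_11(7) divides φ(11) = 11 − 1 = 10 = 2 · 5.
Divisors of 10: 1, 2, 5, 10.
Compute 7^d (mod 11) for the divisors d until we hit 1:
7^1 ≡ 7 (mod 11)
7^2 ≡ 5 (mod 11)
7^5 ≡ 10 (mod 11)
7^10 ≡ 1 (mod 11) ✓
Hence ord(7) = 10.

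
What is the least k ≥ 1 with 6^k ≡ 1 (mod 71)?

ord(6) | φ(71) = 71 − 1 = 70 = 2 · 5 · 7.
Divisors of 70: 1, 2, 5, 7, 10, 14, 35, 70.
Compute 6^d (mod 71) for the divisors d until we hit 1:
6^1 ≡ 6 (mod 71)
6^2 ≡ 36 (mod 71)
6^5 ≡ 37 (mod 71)
6^7 ≡ 54 (mod 71)
6^10 ≡ 20 (mod 71)
6^14 ≡ 5 (mod 71)
6^35 ≡ 1 (mod 71) ✓
So ord_71(6) = 35.

35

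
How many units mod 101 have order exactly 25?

20

φ(101) = 101 − 1 = 100 = 2^2 · 5^2.
(Z/101Z)^× is cyclic (|G| = 100); a cyclic group of order m has exactly φ(d) elements of each order d | m, and none otherwise.
25 = 5^2 divides 100, and φ(25) = 20.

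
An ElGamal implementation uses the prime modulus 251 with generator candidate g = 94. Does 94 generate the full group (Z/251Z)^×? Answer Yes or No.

No

φ(251) = 251 − 1 = 250 = 2 · 5^3.
Test 94^(250/q) mod 251 for each prime factor q of 250:
94^125 ≡ 1 (mod 251)  [q = 2: ≡ 1 ✗]
94^50 ≡ 1 (mod 251)  [q = 5: ≡ 1 ✗]
Since 94^125 ≡ 1, the order of 94 divides 125 < 250, so 94 is not a primitive root.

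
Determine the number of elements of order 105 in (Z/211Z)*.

48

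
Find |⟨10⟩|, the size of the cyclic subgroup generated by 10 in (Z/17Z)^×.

By Lagrange's theorem, ord_17(10) divides φ(17) = 17 − 1 = 16 = 2^4.
Divisors of 16: 1, 2, 4, 8, 16.
Check 10^d mod 17 for each divisor in increasing order:
10^1 ≡ 10
10^2 ≡ 15
10^4 ≡ 4
10^8 ≡ 16
10^16 ≡ 1
The smallest such exponent is 16, so the order of 10 is 16.

16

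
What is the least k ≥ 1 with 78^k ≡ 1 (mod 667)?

77

The order of 78 must divide φ(667) = φ(23·29) = (23−1)·(29−1) = 22·28 = 616 = 2^3 · 7 · 11.
Divisors of 616: 1, 2, 4, 7, 8, 11, 14, 22, 28, 44, 56, 77, 88, 154, 308, 616.
Compute 78^d (mod 667) for the divisors d until we hit 1:
78^1 ≡ 78 (mod 667)
78^2 ≡ 81 (mod 667)
78^4 ≡ 558 (mod 667)
78^7 ≡ 349 (mod 667)
78^8 ≡ 542 (mod 667)
78^11 ≡ 645 (mod 667)
78^14 ≡ 407 (mod 667)
78^22 ≡ 484 (mod 667)
78^28 ≡ 233 (mod 667)
78^44 ≡ 139 (mod 667)
78^56 ≡ 262 (mod 667)
78^77 ≡ 1 (mod 667) ✓
Hence ord(78) = 77.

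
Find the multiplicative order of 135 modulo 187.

10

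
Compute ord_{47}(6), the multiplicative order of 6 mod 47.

23

ord(6) | φ(47) = 47 − 1 = 46 = 2 · 23.
Divisors of 46: 1, 2, 23, 46.
Compute 6^d (mod 47) for the divisors d until we hit 1:
6^1 ≡ 6 (mod 47)
6^2 ≡ 36 (mod 47)
6^23 ≡ 1 (mod 47) ✓
Therefore the multiplicative order of 6 modulo 47 is 23.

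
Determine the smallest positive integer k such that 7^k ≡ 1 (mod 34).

16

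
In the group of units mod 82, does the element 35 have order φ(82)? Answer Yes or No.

Yes

φ(82) = φ(2)·φ(41) = 1·40 = 40 = 2^3 · 5.
It suffices to check that the order of 35 is not a proper divisor of 40: compute 35^(40/q) for q ∈ {2, 5}.
35^20 ≡ 81 (mod 82)  [q = 2: ≢ 1 ✓]
35^8 ≡ 51 (mod 82)  [q = 5: ≢ 1 ✓]
Every test exponent gives a nontrivial residue, hence 35 generates the full group.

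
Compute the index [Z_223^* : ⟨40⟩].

37

The order of 40 must divide φ(223) = 223 − 1 = 222 = 2 · 3 · 37.
Divisors of 222: 1, 2, 3, 6, 37, 74, 111, 222.
Check 40^d mod 223 for each divisor in increasing order:
40^1 ≡ 40 (mod 223)
40^2 ≡ 39 (mod 223)
40^3 ≡ 222 (mod 223)
40^6 ≡ 1 (mod 223) ✓
Thus |⟨40⟩| = ord(40) = 6.
Index = |(Z/223Z)^×| / |⟨40⟩| = 222 / 6 = 37.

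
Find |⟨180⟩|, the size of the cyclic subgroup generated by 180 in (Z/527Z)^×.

48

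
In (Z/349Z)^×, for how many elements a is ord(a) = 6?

2

φ(349) = 349 − 1 = 348 = 2^2 · 3 · 29.
Since (Z/349Z)^× is cyclic of order 348, the number of elements of order d is φ(d) when d | 348 and 0 otherwise.
6 = 2 · 3 divides 348, and φ(6) = 2.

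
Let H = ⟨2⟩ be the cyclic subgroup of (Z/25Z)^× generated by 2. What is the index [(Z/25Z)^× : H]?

1

ord(2) | φ(25) = φ(5^2) = 5·(5−1) = 20 = 2^2 · 5.
Divisors of 20: 1, 2, 4, 5, 10, 20.
Evaluate successive powers at the divisors of 20:
2^1 ≡ 2 (mod 25)
2^2 ≡ 4 (mod 25)
2^4 ≡ 16 (mod 25)
2^5 ≡ 7 (mod 25)
2^10 ≡ 24 (mod 25)
2^20 ≡ 1 (mod 25) ✓
The order of 2 is 20, so the subgroup it generates has 20 elements.
Index = |(Z/25Z)^×| / |⟨2⟩| = 20 / 20 = 1.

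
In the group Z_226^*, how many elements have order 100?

φ(226) = φ(2)·φ(113) = 1·112 = 112 = 2^4 · 7.
(Z/226Z)^× is cyclic (|G| = 112); a cyclic group of order m has exactly φ(d) elements of each order d | m, and none otherwise.
Since 100 ∤ 112, the count is 0.

0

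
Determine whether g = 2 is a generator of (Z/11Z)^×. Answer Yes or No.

Yes

φ(11) = 11 − 1 = 10 = 2 · 5.
2 is a primitive root mod 11 iff 2^(φ(11)/q) ≢ 1 for every prime q | φ(11), i.e. q ∈ {2, 5}.
2^5 ≡ 10 (mod 11)  [q = 2: ≢ 1 ✓]
2^2 ≡ 4 (mod 11)  [q = 5: ≢ 1 ✓]
Every test exponent gives a nontrivial residue, hence 2 generates the full group.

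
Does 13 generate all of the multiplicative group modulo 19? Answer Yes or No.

φ(19) = 19 − 1 = 18 = 2 · 3^2.
Test 13^(18/q) mod 19 for each prime factor q of 18:
13^9 ≡ 18 (mod 19)  [q = 2: ≢ 1 ✓]
13^6 ≡ 11 (mod 19)  [q = 3: ≢ 1 ✓]
Every test exponent gives a nontrivial residue, hence 13 generates the full group.

Yes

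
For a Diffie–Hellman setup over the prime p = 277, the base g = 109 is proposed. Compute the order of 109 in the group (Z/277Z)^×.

ord(109) | φ(277) = 277 − 1 = 276 = 2^2 · 3 · 23.
Divisors of 276: 1, 2, 3, 4, 6, 12, 23, 46, 69, 92, 138, 276.
Compute 109^d (mod 277) for the divisors d until we hit 1:
109^1 ≡ 109
109^2 ≡ 247
109^3 ≡ 54
109^4 ≡ 69
109^6 ≡ 146
109^12 ≡ 264
109^23 ≡ 60
109^46 ≡ 276
109^69 ≡ 217
109^92 ≡ 1
Hence ord(109) = 92.

92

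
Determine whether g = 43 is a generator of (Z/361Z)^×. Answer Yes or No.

φ(361) = φ(19^2) = 19·(19−1) = 342 = 2 · 3^2 · 19.
An element g generates (Z/361Z)^× iff g^(342/q) ≢ 1 (mod 361) for each prime q ∈ {2, 3, 19}.
43^171 ≡ 1 (mod 361)  [q = 2: ≡ 1 ✗]
43^114 ≡ 292 (mod 361)  [q = 3: ≢ 1 ✓]
43^18 ≡ 77 (mod 361)  [q = 19: ≢ 1 ✓]
43^171 ≡ 1 shows ord(43) | 171, strictly less than φ(361); not a primitive root.

No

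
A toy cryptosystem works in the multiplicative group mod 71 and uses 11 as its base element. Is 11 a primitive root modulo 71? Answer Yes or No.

φ(71) = 71 − 1 = 70 = 2 · 5 · 7.
Test 11^(70/q) mod 71 for each prime factor q of 70:
11^35 ≡ 70 (mod 71)  [q = 2: ≢ 1 ✓]
11^14 ≡ 54 (mod 71)  [q = 5: ≢ 1 ✓]
11^10 ≡ 32 (mod 71)  [q = 7: ≢ 1 ✓]
None equal 1, so ord_71(11) = 70: 11 is a primitive root.

Yes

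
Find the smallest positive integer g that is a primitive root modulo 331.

φ(331) = 331 − 1 = 330 = 2 · 3 · 5 · 11.
g is a primitive root iff g^(330/q) ≢ 1 (mod 331) for each prime q ∈ {2, 3, 5, 11}.
g = 2: 2^165 ≡ 330; 2^110 ≡ 299; 2^66 ≡ 64; 2^30 ≡ 1 — hits 1, so not a primitive root.
g = 3: 3^165 ≡ 330; 3^110 ≡ 299; 3^66 ≡ 64; 3^30 ≡ 270 — none is 1, so 3 is a primitive root.
The smallest primitive root modulo 331 is 3.

3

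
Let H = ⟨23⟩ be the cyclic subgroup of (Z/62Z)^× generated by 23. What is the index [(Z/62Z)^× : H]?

ord(23) | φ(62) = φ(2)·φ(31) = 1·30 = 30 = 2 · 3 · 5.
Divisors of 30: 1, 2, 3, 5, 6, 10, 15, 30.
Test each divisor d:
23^1 ≡ 23
23^2 ≡ 33
23^3 ≡ 15
23^5 ≡ 61
23^6 ≡ 39
23^10 ≡ 1
Thus |⟨23⟩| = ord(23) = 10.
Index = |(Z/62Z)^×| / |⟨23⟩| = 30 / 10 = 3.

3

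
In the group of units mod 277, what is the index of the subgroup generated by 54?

3

ord(54) | φ(277) = 277 − 1 = 276 = 2^2 · 3 · 23.
Divisors of 276: 1, 2, 3, 4, 6, 12, 23, 46, 69, 92, 138, 276.
Test each divisor d:
54^1 ≡ 54
54^2 ≡ 146
54^3 ≡ 128
54^4 ≡ 264
54^6 ≡ 41
54^12 ≡ 19
54^23 ≡ 217
54^46 ≡ 276
54^69 ≡ 60
54^92 ≡ 1
The order of 54 is 92, so the subgroup it generates has 92 elements.
The index is φ(277) / ord(54) = 276 / 92 = 3.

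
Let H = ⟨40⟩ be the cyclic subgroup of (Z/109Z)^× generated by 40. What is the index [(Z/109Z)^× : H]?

1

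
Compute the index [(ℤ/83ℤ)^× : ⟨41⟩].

Since 41 ∈ (Z/83Z)^×, its order divides φ(83) = 83 − 1 = 82 = 2 · 41.
Divisors of 82: 1, 2, 41, 82.
Test each divisor d:
41^1 ≡ 41 (mod 83)
41^2 ≡ 21 (mod 83)
41^41 ≡ 1 (mod 83) ✓
The order of 41 is 41, so the subgroup it generates has 41 elements.
[(Z/83Z)^× : ⟨41⟩] = 82/41 = 2.

2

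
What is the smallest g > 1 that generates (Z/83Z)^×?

2

φ(83) = 83 − 1 = 82 = 2 · 41.
Test candidates g = 2, 3, … against the prime factors q ∈ {2, 41} of φ(83): g is a generator iff g^(82/q) ≢ 1 for every such q.
g = 2: 2^41 ≡ 82; 2^2 ≡ 4 — none is 1, so 2 is a primitive root.
So 2 is the smallest generator of (Z/83Z)^×.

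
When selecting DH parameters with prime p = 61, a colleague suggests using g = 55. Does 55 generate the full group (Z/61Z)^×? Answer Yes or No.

Yes

φ(61) = 61 − 1 = 60 = 2^2 · 3 · 5.
Test 55^(60/q) mod 61 for each prime factor q of 60:
55^30 ≡ 60 (mod 61)  [q = 2: ≢ 1 ✓]
55^20 ≡ 47 (mod 61)  [q = 3: ≢ 1 ✓]
55^12 ≡ 20 (mod 61)  [q = 5: ≢ 1 ✓]
All checks pass, so 55 has order 60 and is a primitive root modulo 61.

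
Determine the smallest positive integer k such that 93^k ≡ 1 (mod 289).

ord(93) | φ(289) = φ(17^2) = 17·(17−1) = 272 = 2^4 · 17.
Divisors of 272: 1, 2, 4, 8, 16, 17, 34, 68, 136, 272.
Compute 93^d (mod 289) for the divisors d until we hit 1:
93^1 ≡ 93 (mod 289)
93^2 ≡ 268 (mod 289)
93^4 ≡ 152 (mod 289)
93^8 ≡ 273 (mod 289)
93^16 ≡ 256 (mod 289)
93^17 ≡ 110 (mod 289)
93^34 ≡ 251 (mod 289)
93^68 ≡ 288 (mod 289)
93^136 ≡ 1 (mod 289) ✓
Hence ord(93) = 136.

136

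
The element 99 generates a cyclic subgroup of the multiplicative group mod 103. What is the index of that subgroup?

1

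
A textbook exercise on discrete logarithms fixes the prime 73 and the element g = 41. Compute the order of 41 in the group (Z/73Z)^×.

Since 41 ∈ (Z/73Z)^×, its order divides φ(73) = 73 − 1 = 72 = 2^3 · 3^2.
Divisors of 72: 1, 2, 3, 4, 6, 8, 9, 12, 18, 24, 36, 72.
Test each divisor d:
41^1 ≡ 41
41^2 ≡ 2
41^3 ≡ 9
41^4 ≡ 4
41^6 ≡ 8
41^8 ≡ 16
41^9 ≡ 72
41^12 ≡ 64
41^18 ≡ 1
Hence ord(41) = 18.

18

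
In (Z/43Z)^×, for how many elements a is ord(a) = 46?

φ(43) = 43 − 1 = 42 = 2 · 3 · 7.
Since (Z/43Z)^× is cyclic of order 42, the number of elements of order d is φ(d) when d | 42 and 0 otherwise.
46 does not divide 42, so no element of (Z/43Z)^× has order 46.

0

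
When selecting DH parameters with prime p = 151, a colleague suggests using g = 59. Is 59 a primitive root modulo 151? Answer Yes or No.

φ(151) = 151 − 1 = 150 = 2 · 3 · 5^2.
An element g generates (Z/151Z)^× iff g^(150/q) ≢ 1 (mod 151) for each prime q ∈ {2, 3, 5}.
59^75 ≡ 1 (mod 151)  [q = 2: ≡ 1 ✗]
59^50 ≡ 1 (mod 151)  [q = 3: ≡ 1 ✗]
59^30 ≡ 1 (mod 151)  [q = 5: ≡ 1 ✗]
59^75 ≡ 1 shows ord(59) | 75, strictly less than φ(151); not a primitive root.

No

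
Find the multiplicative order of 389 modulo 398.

198

Since 389 ∈ (Z/398Z)^×, its order divides φ(398) = φ(2)·φ(199) = 1·198 = 198 = 2 · 3^2 · 11.
Divisors of 198: 1, 2, 3, 6, 9, 11, 18, 22, 33, 66, 99, 198.
Compute 389^d (mod 398) for the divisors d until we hit 1:
389^1 ≡ 389 (mod 398)
389^2 ≡ 81 (mod 398)
389^3 ≡ 67 (mod 398)
389^6 ≡ 111 (mod 398)
389^9 ≡ 273 (mod 398)
389^11 ≡ 223 (mod 398)
389^18 ≡ 103 (mod 398)
389^22 ≡ 377 (mod 398)
389^33 ≡ 93 (mod 398)
389^66 ≡ 291 (mod 398)
389^99 ≡ 397 (mod 398)
389^198 ≡ 1 (mod 398) ✓
Hence ord(389) = 198.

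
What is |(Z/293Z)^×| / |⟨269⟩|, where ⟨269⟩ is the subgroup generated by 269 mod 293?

2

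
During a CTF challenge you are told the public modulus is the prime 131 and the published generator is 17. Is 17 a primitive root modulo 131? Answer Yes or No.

φ(131) = 131 − 1 = 130 = 2 · 5 · 13.
17 is a primitive root mod 131 iff 17^(φ(131)/q) ≢ 1 for every prime q | φ(131), i.e. q ∈ {2, 5, 13}.
17^65 ≡ 130 (mod 131)  [q = 2: ≢ 1 ✓]
17^26 ≡ 61 (mod 131)  [q = 5: ≢ 1 ✓]
17^10 ≡ 84 (mod 131)  [q = 13: ≢ 1 ✓]
All checks pass, so 17 has order 130 and is a primitive root modulo 131.

Yes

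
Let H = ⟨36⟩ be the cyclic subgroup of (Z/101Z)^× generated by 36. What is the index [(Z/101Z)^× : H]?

20

The order of 36 must divide φ(101) = 101 − 1 = 100 = 2^2 · 5^2.
Divisors of 100: 1, 2, 4, 5, 10, 20, 25, 50, 100.
Check 36^d mod 101 for each divisor in increasing order:
36^1 ≡ 36
36^2 ≡ 84
36^4 ≡ 87
36^5 ≡ 1
So ord_101(36) = 5, hence |⟨36⟩| = 5.
Index = |(Z/101Z)^×| / |⟨36⟩| = 100 / 5 = 20.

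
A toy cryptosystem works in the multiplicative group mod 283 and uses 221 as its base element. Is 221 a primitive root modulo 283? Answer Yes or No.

φ(283) = 283 − 1 = 282 = 2 · 3 · 47.
Test 221^(282/q) mod 283 for each prime factor q of 282:
221^141 ≡ 282 (mod 283)  [q = 2: ≢ 1 ✓]
221^94 ≡ 238 (mod 283)  [q = 3: ≢ 1 ✓]
221^6 ≡ 66 (mod 283)  [q = 47: ≢ 1 ✓]
All checks pass, so 221 has order 282 and is a primitive root modulo 283.

Yes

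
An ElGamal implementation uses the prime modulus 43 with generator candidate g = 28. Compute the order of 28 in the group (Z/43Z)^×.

42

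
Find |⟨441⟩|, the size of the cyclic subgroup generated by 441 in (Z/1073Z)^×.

126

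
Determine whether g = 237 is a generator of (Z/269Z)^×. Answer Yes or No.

Yes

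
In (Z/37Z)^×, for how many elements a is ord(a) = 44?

φ(37) = 37 − 1 = 36 = 2^2 · 3^2.
(Z/37Z)^× is cyclic (|G| = 36); a cyclic group of order m has exactly φ(d) elements of each order d | m, and none otherwise.
44 does not divide 36, so no element of (Z/37Z)^× has order 44.

0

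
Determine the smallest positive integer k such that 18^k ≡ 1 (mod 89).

44

By Lagrange's theorem, ord_89(18) divides φ(89) = 89 − 1 = 88 = 2^3 · 11.
Divisors of 88: 1, 2, 4, 8, 11, 22, 44, 88.
Check 18^d mod 89 for each divisor in increasing order:
18^1 ≡ 18 (mod 89)
18^2 ≡ 57 (mod 89)
18^4 ≡ 45 (mod 89)
18^8 ≡ 67 (mod 89)
18^11 ≡ 34 (mod 89)
18^22 ≡ 88 (mod 89)
18^44 ≡ 1 (mod 89) ✓
The smallest such exponent is 44, so the order of 18 is 44.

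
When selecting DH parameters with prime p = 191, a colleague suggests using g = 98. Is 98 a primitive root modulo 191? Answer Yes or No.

φ(191) = 191 − 1 = 190 = 2 · 5 · 19.
98 is a primitive root mod 191 iff 98^(φ(191)/q) ≢ 1 for every prime q | φ(191), i.e. q ∈ {2, 5, 19}.
98^95 ≡ 1 (mod 191)  [q = 2: ≡ 1 ✗]
98^38 ≡ 39 (mod 191)  [q = 5: ≢ 1 ✓]
98^10 ≡ 69 (mod 191)  [q = 19: ≢ 1 ✓]
Since 98^95 ≡ 1, the order of 98 divides 95 < 190, so 98 is not a primitive root.

No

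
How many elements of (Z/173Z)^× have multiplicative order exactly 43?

42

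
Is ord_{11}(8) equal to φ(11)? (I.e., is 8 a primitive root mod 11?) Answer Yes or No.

φ(11) = 11 − 1 = 10 = 2 · 5.
8 is a primitive root mod 11 iff 8^(φ(11)/q) ≢ 1 for every prime q | φ(11), i.e. q ∈ {2, 5}.
8^5 ≡ 10 (mod 11)  [q = 2: ≢ 1 ✓]
8^2 ≡ 9 (mod 11)  [q = 5: ≢ 1 ✓]
Every test exponent gives a nontrivial residue, hence 8 generates the full group.

Yes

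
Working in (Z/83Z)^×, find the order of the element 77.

Since 77 ∈ (Z/83Z)^×, its order divides φ(83) = 83 − 1 = 82 = 2 · 41.
Divisors of 82: 1, 2, 41, 82.
Test each divisor d:
77^1 ≡ 77 (mod 83)
77^2 ≡ 36 (mod 83)
77^41 ≡ 1 (mod 83) ✓
Hence ord(77) = 41.

41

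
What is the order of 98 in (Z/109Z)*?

108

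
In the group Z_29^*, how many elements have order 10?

0

φ(29) = 29 − 1 = 28 = 2^2 · 7.
(Z/29Z)^× is cyclic (|G| = 28); a cyclic group of order m has exactly φ(d) elements of each order d | m, and none otherwise.
Since 10 ∤ 28, the count is 0.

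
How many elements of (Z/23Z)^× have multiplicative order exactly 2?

φ(23) = 23 − 1 = 22 = 2 · 11.
(Z/23Z)^× is cyclic (|G| = 22); a cyclic group of order m has exactly φ(d) elements of each order d | m, and none otherwise.
2 | 22, and φ(2) = 2 − 1 = 1.

1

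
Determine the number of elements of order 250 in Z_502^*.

100

φ(502) = φ(2)·φ(251) = 1·250 = 250 = 2 · 5^3.
(Z/502Z)^× is cyclic (|G| = 250); a cyclic group of order m has exactly φ(d) elements of each order d | m, and none otherwise.
250 = 2 · 5^3 divides 250, and φ(250) = 100.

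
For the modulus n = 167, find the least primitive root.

φ(167) = 167 − 1 = 166 = 2 · 83.
g is a primitive root iff g^(166/q) ≢ 1 (mod 167) for each prime q ∈ {2, 83}.
g = 2: 2^83 ≡ 1 — hits 1, so not a primitive root.
g = 3: 3^83 ≡ 1 — hits 1, so not a primitive root.
g = 4: 4^83 ≡ 1 — hits 1, so not a primitive root.
g = 5: 5^83 ≡ 166; 5^2 ≡ 25 — none is 1, so 5 is a primitive root.
So 5 is the smallest generator of (Z/167Z)^×.

5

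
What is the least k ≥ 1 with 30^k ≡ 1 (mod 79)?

78

Since 30 ∈ (Z/79Z)^×, its order divides φ(79) = 79 − 1 = 78 = 2 · 3 · 13.
Divisors of 78: 1, 2, 3, 6, 13, 26, 39, 78.
Compute 30^d (mod 79) for the divisors d until we hit 1:
30^1 ≡ 30 (mod 79)
30^2 ≡ 31 (mod 79)
30^3 ≡ 61 (mod 79)
30^6 ≡ 8 (mod 79)
30^13 ≡ 24 (mod 79)
30^26 ≡ 23 (mod 79)
30^39 ≡ 78 (mod 79)
30^78 ≡ 1 (mod 79) ✓
Hence ord(30) = 78.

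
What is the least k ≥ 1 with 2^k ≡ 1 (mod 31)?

The order of 2 must divide φ(31) = 31 − 1 = 30 = 2 · 3 · 5.
Divisors of 30: 1, 2, 3, 5, 6, 10, 15, 30.
Test each divisor d:
2^1 ≡ 2
2^2 ≡ 4
2^3 ≡ 8
2^5 ≡ 1
The smallest such exponent is 5, so the order of 2 is 5.

5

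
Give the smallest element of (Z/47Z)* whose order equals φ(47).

φ(47) = 47 − 1 = 46 = 2 · 23.
g is a primitive root iff g^(46/q) ≢ 1 (mod 47) for each prime q ∈ {2, 23}.
g = 2: 2^23 ≡ 1 — hits 1, so not a primitive root.
g = 3: 3^23 ≡ 1 — hits 1, so not a primitive root.
g = 4: 4^23 ≡ 1 — hits 1, so not a primitive root.
g = 5: 5^23 ≡ 46; 5^2 ≡ 25 — none is 1, so 5 is a primitive root.
The smallest primitive root modulo 47 is 5.

5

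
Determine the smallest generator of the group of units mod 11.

2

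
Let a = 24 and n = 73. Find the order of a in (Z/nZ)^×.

The order of 24 must divide φ(73) = 73 − 1 = 72 = 2^3 · 3^2.
Divisors of 72: 1, 2, 3, 4, 6, 8, 9, 12, 18, 24, 36, 72.
Check 24^d mod 73 for each divisor in increasing order:
24^1 ≡ 24 (mod 73)
24^2 ≡ 65 (mod 73)
24^3 ≡ 27 (mod 73)
24^4 ≡ 64 (mod 73)
24^6 ≡ 72 (mod 73)
24^8 ≡ 8 (mod 73)
24^9 ≡ 46 (mod 73)
24^12 ≡ 1 (mod 73) ✓
The smallest such exponent is 12, so the order of 24 is 12.

12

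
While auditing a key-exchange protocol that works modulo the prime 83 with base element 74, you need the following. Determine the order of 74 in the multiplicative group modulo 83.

82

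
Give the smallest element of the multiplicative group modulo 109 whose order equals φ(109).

6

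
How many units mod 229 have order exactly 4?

2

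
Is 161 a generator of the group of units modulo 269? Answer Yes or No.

Yes

φ(269) = 269 − 1 = 268 = 2^2 · 67.
An element g generates (Z/269Z)^× iff g^(268/q) ≢ 1 (mod 269) for each prime q ∈ {2, 67}.
161^134 ≡ 268 (mod 269)  [q = 2: ≢ 1 ✓]
161^4 ≡ 263 (mod 269)  [q = 67: ≢ 1 ✓]
Every test exponent gives a nontrivial residue, hence 161 generates the full group.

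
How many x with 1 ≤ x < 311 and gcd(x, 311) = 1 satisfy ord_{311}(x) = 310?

120

φ(311) = 311 − 1 = 310 = 2 · 5 · 31.
In a cyclic group of order 310, there are φ(d) elements of order d for each divisor d of 310, and zero for non-divisors.
310 = 2 · 5 · 31 divides 310, and φ(310) = 120.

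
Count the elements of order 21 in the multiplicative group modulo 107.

φ(107) = 107 − 1 = 106 = 2 · 53.
In a cyclic group of order 106, there are φ(d) elements of order d for each divisor d of 106, and zero for non-divisors.
21 does not divide 106, so no element of (Z/107Z)^× has order 21.

0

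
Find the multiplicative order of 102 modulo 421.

By Lagrange's theorem, ord_421(102) divides φ(421) = 421 − 1 = 420 = 2^2 · 3 · 5 · 7.
Divisors of 420: 1, 2, 3, 4, 5, 6, 7, 10, 12, 14, 15, 20, 21, 28, 30, 35, 42, 60, 70, 84, 105, 140, 210, 420.
Test each divisor d:
102^1 ≡ 102 (mod 421)
102^2 ≡ 300 (mod 421)
102^3 ≡ 288 (mod 421)
102^4 ≡ 327 (mod 421)
102^5 ≡ 95 (mod 421)
102^6 ≡ 7 (mod 421)
102^7 ≡ 293 (mod 421)
102^10 ≡ 184 (mod 421)
102^12 ≡ 49 (mod 421)
102^14 ≡ 386 (mod 421)
102^15 ≡ 219 (mod 421)
102^20 ≡ 176 (mod 421)
102^21 ≡ 270 (mod 421)
102^28 ≡ 383 (mod 421)
102^30 ≡ 388 (mod 421)
102^35 ≡ 233 (mod 421)
102^42 ≡ 67 (mod 421)
102^60 ≡ 247 (mod 421)
102^70 ≡ 401 (mod 421)
102^84 ≡ 279 (mod 421)
102^105 ≡ 392 (mod 421)
102^140 ≡ 400 (mod 421)
102^210 ≡ 420 (mod 421)
102^420 ≡ 1 (mod 421) ✓
Therefore the multiplicative order of 102 modulo 421 is 420.

420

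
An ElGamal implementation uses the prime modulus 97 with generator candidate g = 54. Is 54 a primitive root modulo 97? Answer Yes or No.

No

φ(97) = 97 − 1 = 96 = 2^5 · 3.
54 is a primitive root mod 97 iff 54^(φ(97)/q) ≢ 1 for every prime q | φ(97), i.e. q ∈ {2, 3}.
54^48 ≡ 1 (mod 97)  [q = 2: ≡ 1 ✗]
54^32 ≡ 35 (mod 97)  [q = 3: ≢ 1 ✓]
Since 54^48 ≡ 1, the order of 54 divides 48 < 96, so 54 is not a primitive root.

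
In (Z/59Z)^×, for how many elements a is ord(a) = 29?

φ(59) = 59 − 1 = 58 = 2 · 29.
Since (Z/59Z)^× is cyclic of order 58, the number of elements of order d is φ(d) when d | 58 and 0 otherwise.
29 | 58, and φ(29) = 29 − 1 = 28.

28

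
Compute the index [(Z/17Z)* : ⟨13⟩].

4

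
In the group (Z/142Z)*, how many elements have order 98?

0

φ(142) = φ(2)·φ(71) = 1·70 = 70 = 2 · 5 · 7.
In a cyclic group of order 70, there are φ(d) elements of order d for each divisor d of 70, and zero for non-divisors.
Since 98 ∤ 70, the count is 0.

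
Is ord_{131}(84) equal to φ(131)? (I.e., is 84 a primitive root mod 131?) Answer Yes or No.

φ(131) = 131 − 1 = 130 = 2 · 5 · 13.
It suffices to check that the order of 84 is not a proper divisor of 130: compute 84^(130/q) for q ∈ {2, 5, 13}.
84^65 ≡ 1 (mod 131)  [q = 2: ≡ 1 ✗]
84^26 ≡ 1 (mod 131)  [q = 5: ≡ 1 ✗]
84^10 ≡ 107 (mod 131)  [q = 13: ≢ 1 ✓]
The check at q = 2 fails, so 84 generates a proper subgroup.

No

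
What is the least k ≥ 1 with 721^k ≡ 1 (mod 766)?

By Lagrange's theorem, ord_766(721) divides φ(766) = φ(2)·φ(383) = 1·382 = 382 = 2 · 191.
Divisors of 382: 1, 2, 191, 382.
Evaluate successive powers at the divisors of 382:
721^1 ≡ 721
721^2 ≡ 493
721^191 ≡ 1
Hence ord(721) = 191.

191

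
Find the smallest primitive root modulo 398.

3

φ(398) = φ(2)·φ(199) = 1·198 = 198 = 2 · 3^2 · 11.
g is a primitive root iff g^(198/q) ≢ 1 (mod 398) for each prime q ∈ {2, 3, 11}.
g = 2: gcd(2, 398) = 2 > 1, not a unit — skip.
g = 3: 3^99 ≡ 397; 3^66 ≡ 305; 3^18 ≡ 125 — none is 1, so 3 is a primitive root.
The smallest primitive root modulo 398 is 3.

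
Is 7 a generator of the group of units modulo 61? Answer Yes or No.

φ(61) = 61 − 1 = 60 = 2^2 · 3 · 5.
7 is a primitive root mod 61 iff 7^(φ(61)/q) ≢ 1 for every prime q | φ(61), i.e. q ∈ {2, 3, 5}.
7^30 ≡ 60 (mod 61)  [q = 2: ≢ 1 ✓]
7^20 ≡ 47 (mod 61)  [q = 3: ≢ 1 ✓]
7^12 ≡ 34 (mod 61)  [q = 5: ≢ 1 ✓]
All checks pass, so 7 has order 60 and is a primitive root modulo 61.

Yes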